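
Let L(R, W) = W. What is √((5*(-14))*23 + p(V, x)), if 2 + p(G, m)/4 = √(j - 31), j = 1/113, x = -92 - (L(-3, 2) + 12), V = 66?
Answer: √(-20660242 + 452*I*√395726)/113 ≈ 0.27679 + 40.225*I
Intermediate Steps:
x = -106 (x = -92 - (2 + 12) = -92 - 1*14 = -92 - 14 = -106)
j = 1/113 ≈ 0.0088496
p(G, m) = -8 + 4*I*√395726/113 (p(G, m) = -8 + 4*√(1/113 - 31) = -8 + 4*√(-3502/113) = -8 + 4*(I*√395726/113) = -8 + 4*I*√395726/113)
√((5*(-14))*23 + p(V, x)) = √((5*(-14))*23 + (-8 + 4*I*√395726/113)) = √(-70*23 + (-8 + 4*I*√395726/113)) = √(-1610 + (-8 + 4*I*√395726/113)) = √(-1618 + 4*I*√395726/113)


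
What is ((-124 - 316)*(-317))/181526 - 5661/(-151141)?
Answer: 11054382683/13718010583 ≈ 0.80583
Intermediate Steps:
((-124 - 316)*(-317))/181526 - 5661/(-151141) = -440*(-317)*(1/181526) - 5661*(-1/151141) = 139480*(1/181526) + 5661/151141 = 69740/90763 + 5661/151141 = 11054382683/13718010583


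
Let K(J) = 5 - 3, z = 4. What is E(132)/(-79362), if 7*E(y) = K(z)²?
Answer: -2/277767 ≈ -7.2003e-6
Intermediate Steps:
K(J) = 2
E(y) = 4/7 (E(y) = (⅐)*2² = (⅐)*4 = 4/7)
E(132)/(-79362) = (4/7)/(-79362) = (4/7)*(-1/79362) = -2/277767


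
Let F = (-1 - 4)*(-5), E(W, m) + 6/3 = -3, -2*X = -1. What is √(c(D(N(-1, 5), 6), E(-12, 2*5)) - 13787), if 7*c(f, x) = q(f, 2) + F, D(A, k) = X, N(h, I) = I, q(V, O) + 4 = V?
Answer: 5*I*√108066/14 ≈ 117.41*I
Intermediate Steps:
q(V, O) = -4 + V
X = ½ (X = -½*(-1) = ½ ≈ 0.50000)
E(W, m) = -5 (E(W, m) = -2 - 3 = -5)
D(A, k) = ½
F = 25 (F = -5*(-5) = 25)
c(f, x) = 3 + f/7 (c(f, x) = ((-4 + f) + 25)/7 = (21 + f)/7 = 3 + f/7)
√(c(D(N(-1, 5), 6), E(-12, 2*5)) - 13787) = √((3 + (⅐)*(½)) - 13787) = √((3 + 1/14) - 13787) = √(43/14 - 13787) = √(-192975/14) = 5*I*√108066/14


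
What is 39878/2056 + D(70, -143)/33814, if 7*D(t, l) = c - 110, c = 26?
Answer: 337102505/17380396 ≈ 19.396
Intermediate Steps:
D(t, l) = -12 (D(t, l) = (26 - 110)/7 = (1/7)*(-84) = -12)
39878/2056 + D(70, -143)/33814 = 39878/2056 - 12/33814 = 39878*(1/2056) - 12*1/33814 = 19939/1028 - 6/16907 = 337102505/17380396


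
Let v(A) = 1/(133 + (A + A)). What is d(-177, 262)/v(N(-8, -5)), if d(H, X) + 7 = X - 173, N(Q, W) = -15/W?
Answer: 11398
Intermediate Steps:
d(H, X) = -180 + X (d(H, X) = -7 + (X - 173) = -7 + (-173 + X) = -180 + X)
v(A) = 1/(133 + 2*A)
d(-177, 262)/v(N(-8, -5)) = (-180 + 262)/(1/(133 + 2*(-15/(-5)))) = 82/(1/(133 + 2*(-15*(-1/5)))) = 82/(1/(133 + 2*3)) = 82/(1/(133 + 6)) = 82/(1/139) = 82*139 = 11398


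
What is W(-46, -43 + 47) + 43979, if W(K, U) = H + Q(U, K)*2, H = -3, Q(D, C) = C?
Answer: 43884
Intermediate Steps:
W(K, U) = -3 + 2*K (W(K, U) = -3 + K*2 = -3 + 2*K)
W(-46, -43 + 47) + 43979 = (-3 + 2*(-46)) + 43979 = (-3 - 92) + 43979 = -95 + 43979 = 43884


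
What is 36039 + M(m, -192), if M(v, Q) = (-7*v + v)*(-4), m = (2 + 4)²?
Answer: 36903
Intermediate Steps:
m = 36 (m = 6² = 36)
M(v, Q) = 24*v (M(v, Q) = -6*v*(-4) = 24*v)
36039 + M(m, -192) = 36039 + 24*36 = 36039 + 864 = 36903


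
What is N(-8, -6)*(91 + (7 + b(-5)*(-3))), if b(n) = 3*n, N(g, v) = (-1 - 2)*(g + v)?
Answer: 6006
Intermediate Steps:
N(g, v) = -3*g - 3*v (N(g, v) = -3*(g + v) = -3*g - 3*v)
N(-8, -6)*(91 + (7 + b(-5)*(-3))) = (-3*(-8) - 3*(-6))*(91 + (7 + (3*(-5))*(-3))) = (24 + 18)*(91 + (7 - 15*(-3))) = 42*(91 + (7 + 45)) = 42*(91 + 52) = 42*143 = 6006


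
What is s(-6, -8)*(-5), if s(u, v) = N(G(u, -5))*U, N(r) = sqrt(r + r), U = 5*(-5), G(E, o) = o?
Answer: 125*I*sqrt(10) ≈ 395.28*I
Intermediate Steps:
U = -25
N(r) = sqrt(2)*sqrt(r) (N(r) = sqrt(2*r) = sqrt(2)*sqrt(r))
s(u, v) = -25*I*sqrt(10) (s(u, v) = (sqrt(2)*sqrt(-5))*(-25) = (sqrt(2)*(I*sqrt(5)))*(-25) = (I*sqrt(10))*(-25) = -25*I*sqrt(10))
s(-6, -8)*(-5) = -25*I*sqrt(10)*(-5) = 125*I*sqrt(10)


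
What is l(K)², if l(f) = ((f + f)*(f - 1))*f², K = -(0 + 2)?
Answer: 2304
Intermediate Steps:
K = -2 (K = -1*2 = -2)
l(f) = 2*f³*(-1 + f) (l(f) = ((2*f)*(-1 + f))*f² = (2*f*(-1 + f))*f² = 2*f³*(-1 + f))
l(K)² = (2*(-2)³*(-1 - 2))² = (2*(-8)*(-3))² = 48² = 2304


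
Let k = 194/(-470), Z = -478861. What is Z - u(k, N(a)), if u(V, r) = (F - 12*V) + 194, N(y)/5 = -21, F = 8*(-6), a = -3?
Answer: -112567809/235 ≈ -4.7901e+5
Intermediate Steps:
F = -48
N(y) = -105 (N(y) = 5*(-21) = -105)
k = -97/235 (k = 194*(-1/470) = -97/235 ≈ -0.41277)
u(V, r) = 146 - 12*V (u(V, r) = (-48 - 12*V) + 194 = 146 - 12*V)
Z - u(k, N(a)) = -478861 - (146 - 12*(-97/235)) = -478861 - (146 + 1164/235) = -478861 - 1*35474/235 = -478861 - 35474/235 = -112567809/235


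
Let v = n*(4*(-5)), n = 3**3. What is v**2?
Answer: 291600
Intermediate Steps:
n = 27
v = -540 (v = 27*(4*(-5)) = 27*(-20) = -540)
v**2 = (-540)**2 = 291600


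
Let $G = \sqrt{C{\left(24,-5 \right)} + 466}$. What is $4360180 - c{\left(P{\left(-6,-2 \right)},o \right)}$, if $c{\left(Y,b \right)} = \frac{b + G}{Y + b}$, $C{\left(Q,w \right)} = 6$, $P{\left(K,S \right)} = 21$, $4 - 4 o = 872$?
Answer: $\frac{122085009}{28} + \frac{\sqrt{118}}{98} \approx 4.3602 \cdot 10^{6}$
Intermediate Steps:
$o = -217$ ($o = 1 - 218 = -217$)
$G = 2 \sqrt{118}$ ($G = \sqrt{6 + 466} = \sqrt{472} = 2 \sqrt{118} \approx 21.726$)
$c{\left(Y,b \right)} = \frac{b + 2 \sqrt{118}}{Y + b}$
$4360180 - c{\left(P{\left(-6,-2 \right)},o \right)} = 4360180 - \frac{-217 + 2 \sqrt{118}}{21 - 217} = 4360180 - \frac{-217 + 2 \sqrt{118}}{-196} = 4360180 - - \frac{-217 + 2 \sqrt{118}}{196} = 4360180 - \left(\frac{31}{28} - \frac{\sqrt{118}}{98}\right) = \frac{122085009}{28} + \frac{\sqrt{118}}{98}$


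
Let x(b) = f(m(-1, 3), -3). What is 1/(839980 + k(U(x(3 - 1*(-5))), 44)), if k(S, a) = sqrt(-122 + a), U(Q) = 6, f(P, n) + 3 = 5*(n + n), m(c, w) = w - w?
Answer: 419990/352783200239 - I*sqrt(78)/705566400478 ≈ 1.1905e-6 - 1.2517e-11*I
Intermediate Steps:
m(c, w) = 0
f(P, n) = -3 + 10*n (f(P, n) = -3 + 5*(n + n) = -3 + 5*(2*n) = -3 + 10*n)
x(b) = -33 (x(b) = -3 + 10*(-3) = -3 - 30 = -33)
1/(839980 + k(U(x(3 - 1*(-5))), 44)) = 1/(839980 + sqrt(-122 + 44)) = 1/(839980 + sqrt(-78)) = 1/(839980 + I*sqrt(78))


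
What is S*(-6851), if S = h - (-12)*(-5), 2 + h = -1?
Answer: 431613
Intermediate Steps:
h = -3 (h = -2 - 1 = -3)
S = -63 (S = -3 - (-12)*(-5) = -3 - 3*20 = -3 - 60 = -63)
S*(-6851) = -63*(-6851) = 431613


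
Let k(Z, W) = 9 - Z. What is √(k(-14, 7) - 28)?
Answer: I*√5 ≈ 2.2361*I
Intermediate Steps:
√(k(-14, 7) - 28) = √((9 - 1*(-14)) - 28) = √((9 + 14) - 28) = √(23 - 28) = √(-5) = I*√5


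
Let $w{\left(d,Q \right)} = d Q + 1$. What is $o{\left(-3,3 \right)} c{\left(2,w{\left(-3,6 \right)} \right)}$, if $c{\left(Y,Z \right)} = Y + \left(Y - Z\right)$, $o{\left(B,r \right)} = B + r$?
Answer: $0$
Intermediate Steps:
$w{\left(d,Q \right)} = 1 + Q d$ ($w{\left(d,Q \right)} = Q d + 1 = 1 + Q d$)
$c{\left(Y,Z \right)} = - Z + 2 Y$
$o{\left(-3,3 \right)} c{\left(2,w{\left(-3,6 \right)} \right)} = \left(-3 + 3\right) \left(- (1 + 6 \left(-3\right)) + 2 \cdot 2\right) = 0 \left(- (1 - 18) + 4\right) = 0 \left(\left(-1\right) \left(-17\right) + 4\right) = 0 \left(17 + 4\right) = 0 \cdot 21 = 0$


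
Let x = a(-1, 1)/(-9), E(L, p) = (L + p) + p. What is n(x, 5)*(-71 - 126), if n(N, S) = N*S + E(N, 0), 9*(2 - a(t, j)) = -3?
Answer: 2758/9 ≈ 306.44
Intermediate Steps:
E(L, p) = L + 2*p
a(t, j) = 7/3 (a(t, j) = 2 - 1/9*(-3) = 2 + 1/3 = 7/3)
x = -7/27 (x = (7/3)/(-9) = (7/3)*(-1/9) = -7/27 ≈ -0.25926)
n(N, S) = N + N*S (n(N, S) = N*S + (N + 2*0) = N*S + (N + 0) = N*S + N = N + N*S)
n(x, 5)*(-71 - 126) = (-7*(1 + 5)/27)*(-71 - 126) = -7/27*6*(-197) = -14/9*(-197) = 2758/9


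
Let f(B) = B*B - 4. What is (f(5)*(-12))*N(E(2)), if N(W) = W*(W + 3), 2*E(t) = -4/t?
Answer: 504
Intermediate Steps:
E(t) = -2/t (E(t) = (-4/t)/2 = -2/t)
f(B) = -4 + B² (f(B) = B² - 4 = -4 + B²)
N(W) = W*(3 + W)
(f(5)*(-12))*N(E(2)) = ((-4 + 5²)*(-12))*((-2/2)*(3 - 2/2)) = ((-4 + 25)*(-12))*((-2*½)*(3 - 2*½)) = (21*(-12))*(-(3 - 1)) = -(-252)*2 = -252*(-2) = 504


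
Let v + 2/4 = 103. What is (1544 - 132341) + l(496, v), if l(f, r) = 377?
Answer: -130420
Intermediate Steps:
v = 205/2 (v = -½ + 103 = 205/2 ≈ 102.50)
(1544 - 132341) + l(496, v) = (1544 - 132341) + 377 = -130797 + 377 = -130420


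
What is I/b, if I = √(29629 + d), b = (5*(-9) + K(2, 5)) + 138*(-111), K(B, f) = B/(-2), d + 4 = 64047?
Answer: -3*√2602/7682 ≈ -0.019921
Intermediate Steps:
d = 64043 (d = -4 + 64047 = 64043)
K(B, f) = -B/2 (K(B, f) = B*(-½) = -B/2)
b = -15364 (b = (5*(-9) - ½*2) + 138*(-111) = (-45 - 1) - 15318 = -46 - 15318 = -15364)
I = 6*√2602 (I = √(29629 + 64043) = √93672 = 6*√2602 ≈ 306.06)
I/b = (6*√2602)/(-15364) = (6*√2602)*(-1/15364) = -3*√2602/7682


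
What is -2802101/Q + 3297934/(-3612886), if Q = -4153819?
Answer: -1787674718230/7503637255817 ≈ -0.23824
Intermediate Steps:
-2802101/Q + 3297934/(-3612886) = -2802101/(-4153819) + 3297934/(-3612886) = -2802101*(-1/4153819) + 3297934*(-1/3612886) = 2802101/4153819 - 1648967/1806443 = -1787674718230/7503637255817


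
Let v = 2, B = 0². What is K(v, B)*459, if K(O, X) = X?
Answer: 0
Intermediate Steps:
B = 0
K(v, B)*459 = 0*459 = 0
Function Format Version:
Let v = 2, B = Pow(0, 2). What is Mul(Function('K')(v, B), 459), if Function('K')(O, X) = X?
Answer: 0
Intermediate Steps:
B = 0
Mul(Function('K')(v, B), 459) = Mul(0, 459) = 0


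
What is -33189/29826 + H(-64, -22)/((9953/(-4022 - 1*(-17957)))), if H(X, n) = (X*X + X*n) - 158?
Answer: 740534192381/98952726 ≈ 7483.7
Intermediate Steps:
H(X, n) = -158 + X**2 + X*n (H(X, n) = (X**2 + X*n) - 158 = -158 + X**2 + X*n)
-33189/29826 + H(-64, -22)/((9953/(-4022 - 1*(-17957)))) = -33189/29826 + (-158 + (-64)**2 - 64*(-22))/((9953/(-4022 - 1*(-17957)))) = -33189*1/29826 + (-158 + 4096 + 1408)/((9953/(-4022 + 17957))) = -11063/9942 + 5346/((9953/13935)) = -11063/9942 + 5346/((9953*(1/13935))) = -11063/9942 + 5346/(9953/13935) = -11063/9942 + 5346*(13935/9953) = -11063/9942 + 74496510/9953 = 740534192381/98952726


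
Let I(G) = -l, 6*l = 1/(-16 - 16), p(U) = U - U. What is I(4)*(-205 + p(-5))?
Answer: -205/192 ≈ -1.0677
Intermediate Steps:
p(U) = 0
l = -1/192 (l = 1/(6*(-16 - 16)) = (⅙)/(-32) = (⅙)*(-1/32) = -1/192 ≈ -0.0052083)
I(G) = 1/192 (I(G) = -1*(-1/192) = 1/192)
I(4)*(-205 + p(-5)) = (-205 + 0)/192 = (1/192)*(-205) = -205/192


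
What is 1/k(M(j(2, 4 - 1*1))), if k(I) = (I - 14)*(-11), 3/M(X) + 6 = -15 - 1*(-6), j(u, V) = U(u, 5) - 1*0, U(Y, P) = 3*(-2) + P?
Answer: 5/781 ≈ 0.0064020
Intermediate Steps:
U(Y, P) = -6 + P
j(u, V) = -1 (j(u, V) = (-6 + 5) - 1*0 = -1 + 0 = -1)
M(X) = -⅕ (M(X) = 3/(-6 + (-15 - 1*(-6))) = 3/(-6 + (-15 + 6)) = 3/(-6 - 9) = 3/(-15) = 3*(-1/15) = -⅕)
k(I) = 154 - 11*I (k(I) = (-14 + I)*(-11) = 154 - 11*I)
1/k(M(j(2, 4 - 1*1))) = 1/(154 - 11*(-⅕)) = 1/(154 + 11/5) = 1/(781/5) = 5/781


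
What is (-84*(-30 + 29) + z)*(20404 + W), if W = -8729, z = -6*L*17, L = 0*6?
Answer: 980700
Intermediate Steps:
L = 0
z = 0 (z = -6*0*17 = 0*17 = 0)
(-84*(-30 + 29) + z)*(20404 + W) = (-84*(-30 + 29) + 0)*(20404 - 8729) = (-84*(-1) + 0)*11675 = (84 + 0)*11675 = 84*11675 = 980700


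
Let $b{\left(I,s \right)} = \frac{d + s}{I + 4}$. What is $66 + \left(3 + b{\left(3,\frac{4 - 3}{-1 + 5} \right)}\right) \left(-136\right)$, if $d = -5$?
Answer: $- \frac{1748}{7} \approx -249.71$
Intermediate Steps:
$b{\left(I,s \right)} = \frac{-5 + s}{4 + I}$ ($b{\left(I,s \right)} = \frac{-5 + s}{I + 4} = \frac{-5 + s}{4 + I}$)
$66 + \left(3 + b{\left(3,\frac{4 - 3}{-1 + 5} \right)}\right) \left(-136\right) = 66 + \left(3 + \frac{-5 + \frac{4 - 3}{-1 + 5}}{4 + 3}\right) \left(-136\right) = 66 + \left(3 + \frac{-5 + 1 \cdot \frac{1}{4}}{7}\right) \left(-136\right) = 66 + \left(3 + \frac{-5 + \frac{1}{4}}{7}\right) \left(-136\right) = 66 + \left(3 + \frac{1}{7} \left(- \frac{19}{4}\right)\right) \left(-136\right) = 66 + \left(3 - \frac{19}{28}\right) \left(-136\right) = 66 + \frac{65}{28} \left(-136\right) = 66 - \frac{2210}{7} = - \frac{1748}{7}$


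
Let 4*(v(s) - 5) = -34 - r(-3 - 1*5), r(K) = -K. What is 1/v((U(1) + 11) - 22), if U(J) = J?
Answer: -2/11 ≈ -0.18182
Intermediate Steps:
v(s) = -11/2 (v(s) = 5 + (-34 - (-1)*(-3 - 1*5))/4 = 5 + (-34 - (-1)*(-3 - 5))/4 = 5 + (-34 - (-1)*(-8))/4 = 5 + (-34 - 1*8)/4 = 5 + (-34 - 8)/4 = 5 + (¼)*(-42) = 5 - 21/2 = -11/2)
1/v((U(1) + 11) - 22) = 1/(-11/2) = -2/11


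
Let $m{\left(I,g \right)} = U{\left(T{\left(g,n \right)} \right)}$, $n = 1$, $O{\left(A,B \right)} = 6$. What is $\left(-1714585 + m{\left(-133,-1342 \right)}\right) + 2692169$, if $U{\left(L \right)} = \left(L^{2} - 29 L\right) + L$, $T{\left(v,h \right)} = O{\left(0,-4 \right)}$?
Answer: $977452$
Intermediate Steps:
$T{\left(v,h \right)} = 6$
$U{\left(L \right)} = L^{2} - 28 L$
$m{\left(I,g \right)} = -132$ ($m{\left(I,g \right)} = 6 \left(-28 + 6\right) = 6 \left(-22\right) = -132$)
$\left(-1714585 + m{\left(-133,-1342 \right)}\right) + 2692169 = \left(-1714585 - 132\right) + 2692169 = -1714717 + 2692169 = 977452$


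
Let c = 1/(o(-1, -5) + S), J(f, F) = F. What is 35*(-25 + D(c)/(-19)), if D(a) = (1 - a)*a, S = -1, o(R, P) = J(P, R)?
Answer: -66395/76 ≈ -873.62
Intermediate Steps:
o(R, P) = R
c = -1/2 (c = 1/(-1 - 1) = 1/(-2) = -1/2 ≈ -0.50000)
D(a) = a*(1 - a)
35*(-25 + D(c)/(-19)) = 35*(-25 - (1 - 1*(-1/2))/2/(-19)) = 35*(-25 - (1 + 1/2)/2*(-1/19)) = 35*(-25 - 1/2*3/2*(-1/19)) = 35*(-25 - 3/4*(-1/19)) = 35*(-25 + 3/76) = 35*(-1897/76) = -66395/76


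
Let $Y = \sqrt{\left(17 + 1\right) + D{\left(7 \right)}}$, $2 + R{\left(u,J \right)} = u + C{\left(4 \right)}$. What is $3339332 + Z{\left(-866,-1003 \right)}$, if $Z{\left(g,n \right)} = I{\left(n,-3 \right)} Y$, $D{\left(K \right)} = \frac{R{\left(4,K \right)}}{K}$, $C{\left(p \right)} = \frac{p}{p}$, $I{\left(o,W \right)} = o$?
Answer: $3339332 - \frac{1003 \sqrt{903}}{7} \approx 3.335 \cdot 10^{6}$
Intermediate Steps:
$C{\left(p \right)} = 1$
$R{\left(u,J \right)} = -1 + u$ ($R{\left(u,J \right)} = -2 + \left(u + 1\right) = -2 + \left(1 + u\right) = -1 + u$)
$D{\left(K \right)} = \frac{3}{K}$ ($D{\left(K \right)} = \frac{-1 + 4}{K} = \frac{3}{K}$)
$Y = \frac{\sqrt{903}}{7}$ ($Y = \sqrt{\left(17 + 1\right) + \frac{3}{7}} = \sqrt{18 + 3 \cdot \frac{1}{7}} = \sqrt{18 + \frac{3}{7}} = \sqrt{\frac{129}{7}} = \frac{\sqrt{903}}{7} \approx 4.2929$)
$Z{\left(g,n \right)} = \frac{n \sqrt{903}}{7}$ ($Z{\left(g,n \right)} = n \frac{\sqrt{903}}{7} = \frac{n \sqrt{903}}{7}$)
$3339332 + Z{\left(-866,-1003 \right)} = 3339332 + \frac{1}{7} \left(-1003\right) \sqrt{903} = 3339332 - \frac{1003 \sqrt{903}}{7}$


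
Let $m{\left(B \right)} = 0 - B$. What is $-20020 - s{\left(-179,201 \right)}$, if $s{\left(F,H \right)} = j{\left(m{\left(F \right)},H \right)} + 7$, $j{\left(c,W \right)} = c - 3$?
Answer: $-20203$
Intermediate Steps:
$m{\left(B \right)} = - B$
$j{\left(c,W \right)} = -3 + c$
$s{\left(F,H \right)} = 4 - F$ ($s{\left(F,H \right)} = \left(-3 - F\right) + 7 = 4 - F$)
$-20020 - s{\left(-179,201 \right)} = -20020 - \left(4 - -179\right) = -20020 - \left(4 + 179\right) = -20020 - 183 = -20203$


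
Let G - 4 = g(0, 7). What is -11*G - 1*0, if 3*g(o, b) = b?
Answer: -209/3 ≈ -69.667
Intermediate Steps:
g(o, b) = b/3
G = 19/3 (G = 4 + (⅓)*7 = 4 + 7/3 = 19/3 ≈ 6.3333)
-11*G - 1*0 = -11*19/3 - 1*0 = -209/3 + 0 = -209/3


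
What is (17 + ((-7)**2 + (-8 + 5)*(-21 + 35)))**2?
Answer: 576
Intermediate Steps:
(17 + ((-7)**2 + (-8 + 5)*(-21 + 35)))**2 = (17 + (49 - 3*14))**2 = (17 + (49 - 42))**2 = (17 + 7)**2 = 24**2 = 576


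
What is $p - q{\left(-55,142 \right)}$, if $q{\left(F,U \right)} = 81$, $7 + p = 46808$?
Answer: $46720$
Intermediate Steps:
$p = 46801$ ($p = -7 + 46808 = 46801$)
$p - q{\left(-55,142 \right)} = 46801 - 81 = 46720$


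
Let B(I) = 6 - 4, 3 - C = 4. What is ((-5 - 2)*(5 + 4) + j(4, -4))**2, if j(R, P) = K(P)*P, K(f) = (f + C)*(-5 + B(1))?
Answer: 15129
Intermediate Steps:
C = -1 (C = 3 - 1*4 = 3 - 4 = -1)
B(I) = 2
K(f) = 3 - 3*f (K(f) = (f - 1)*(-5 + 2) = (-1 + f)*(-3) = 3 - 3*f)
j(R, P) = P*(3 - 3*P) (j(R, P) = (3 - 3*P)*P = P*(3 - 3*P))
((-5 - 2)*(5 + 4) + j(4, -4))**2 = ((-5 - 2)*(5 + 4) + 3*(-4)*(1 - 1*(-4)))**2 = (-7*9 + 3*(-4)*(1 + 4))**2 = (-63 + 3*(-4)*5)**2 = (-63 - 60)**2 = (-123)**2 = 15129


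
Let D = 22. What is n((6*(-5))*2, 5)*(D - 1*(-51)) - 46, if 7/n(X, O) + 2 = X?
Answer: -3363/62 ≈ -54.242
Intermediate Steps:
n(X, O) = 7/(-2 + X)
n((6*(-5))*2, 5)*(D - 1*(-51)) - 46 = (7/(-2 + (6*(-5))*2))*(22 - 1*(-51)) - 46 = (7/(-2 - 30*2))*(22 + 51) - 46 = (7/(-2 - 60))*73 - 46 = (7/(-62))*73 - 46 = (7*(-1/62))*73 - 46 = -7/62*73 - 46 = -511/62 - 46 = -3363/62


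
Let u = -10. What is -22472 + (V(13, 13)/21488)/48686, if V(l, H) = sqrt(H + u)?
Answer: -22472 + sqrt(3)/1046164768 ≈ -22472.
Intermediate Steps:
V(l, H) = sqrt(-10 + H) (V(l, H) = sqrt(H - 10) = sqrt(-10 + H))
-22472 + (V(13, 13)/21488)/48686 = -22472 + (sqrt(-10 + 13)/21488)/48686 = -22472 + (sqrt(3)*(1/21488))*(1/48686) = -22472 + (sqrt(3)/21488)*(1/48686) = -22472 + sqrt(3)/1046164768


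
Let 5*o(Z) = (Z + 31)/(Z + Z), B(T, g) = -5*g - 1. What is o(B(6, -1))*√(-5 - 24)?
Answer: 7*I*√29/8 ≈ 4.712*I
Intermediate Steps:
B(T, g) = -1 - 5*g
o(Z) = (31 + Z)/(10*Z) (o(Z) = ((Z + 31)/(Z + Z))/5 = ((31 + Z)/((2*Z)))/5 = ((31 + Z)*(1/(2*Z)))/5 = ((31 + Z)/(2*Z))/5 = (31 + Z)/(10*Z))
o(B(6, -1))*√(-5 - 24) = ((31 + (-1 - 5*(-1)))/(10*(-1 - 5*(-1))))*√(-5 - 24) = ((31 + (-1 + 5))/(10*(-1 + 5)))*√(-29) = ((⅒)*(31 + 4)/4)*(I*√29) = ((⅒)*(¼)*35)*(I*√29) = 7*(I*√29)/8 = 7*I*√29/8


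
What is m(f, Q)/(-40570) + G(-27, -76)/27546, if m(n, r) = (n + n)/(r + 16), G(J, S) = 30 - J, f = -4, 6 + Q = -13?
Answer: 1119517/558770610 ≈ 0.0020035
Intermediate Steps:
Q = -19 (Q = -6 - 13 = -19)
m(n, r) = 2*n/(16 + r) (m(n, r) = (2*n)/(16 + r) = 2*n/(16 + r))
m(f, Q)/(-40570) + G(-27, -76)/27546 = (2*(-4)/(16 - 19))/(-40570) + (30 - 1*(-27))/27546 = (2*(-4)/(-3))*(-1/40570) + (30 + 27)*(1/27546) = (2*(-4)*(-1/3))*(-1/40570) + 57*(1/27546) = (8/3)*(-1/40570) + 19/9182 = -4/60855 + 19/9182 = 1119517/558770610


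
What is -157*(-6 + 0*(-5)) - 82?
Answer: 860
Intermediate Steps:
-157*(-6 + 0*(-5)) - 82 = -157*(-6 + 0) - 82 = -157*(-6) - 82 = 942 - 82 = 860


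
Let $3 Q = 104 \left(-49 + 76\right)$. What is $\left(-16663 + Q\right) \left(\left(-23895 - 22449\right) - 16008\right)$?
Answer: $980609904$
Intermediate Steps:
$Q = 936$ ($Q = \frac{104 \left(-49 + 76\right)}{3} = \frac{104 \cdot 27}{3} = \frac{1}{3} \cdot 2808 = 936$)
$\left(-16663 + Q\right) \left(\left(-23895 - 22449\right) - 16008\right) = \left(-16663 + 936\right) \left(\left(-23895 - 22449\right) - 16008\right) = - 15727 \left(-46344 - 16008\right) = \left(-15727\right) \left(-62352\right) = 980609904$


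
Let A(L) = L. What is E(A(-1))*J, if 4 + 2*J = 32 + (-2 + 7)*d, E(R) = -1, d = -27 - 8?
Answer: 147/2 ≈ 73.500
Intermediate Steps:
d = -35
J = -147/2 (J = -2 + (32 + (-2 + 7)*(-35))/2 = -2 + (32 + 5*(-35))/2 = -2 + (32 - 175)/2 = -2 + (1/2)*(-143) = -2 - 143/2 = -147/2 ≈ -73.500)
E(A(-1))*J = -1*(-147/2) = 147/2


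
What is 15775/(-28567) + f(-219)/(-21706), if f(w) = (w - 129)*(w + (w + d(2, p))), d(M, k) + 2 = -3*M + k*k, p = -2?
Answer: -2368236911/310037651 ≈ -7.6385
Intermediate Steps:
d(M, k) = -2 + k² - 3*M (d(M, k) = -2 + (-3*M + k*k) = -2 + (-3*M + k²) = -2 + (k² - 3*M) = -2 + k² - 3*M)
f(w) = (-129 + w)*(-4 + 2*w) (f(w) = (w - 129)*(w + (w + (-2 + (-2)² - 3*2))) = (-129 + w)*(w + (w + (-2 + 4 - 6))) = (-129 + w)*(w + (w - 4)) = (-129 + w)*(w + (-4 + w)) = (-129 + w)*(-4 + 2*w))
15775/(-28567) + f(-219)/(-21706) = 15775/(-28567) + (516 - 262*(-219) + 2*(-219)²)/(-21706) = 15775*(-1/28567) + (516 + 57378 + 2*47961)*(-1/21706) = -15775/28567 + (516 + 57378 + 95922)*(-1/21706) = -15775/28567 + 153816*(-1/21706) = -15775/28567 - 76908/10853 = -2368236911/310037651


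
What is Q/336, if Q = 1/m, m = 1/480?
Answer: 10/7 ≈ 1.4286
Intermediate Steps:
m = 1/480 ≈ 0.0020833
Q = 480 (Q = 1/(1/480) = 480)
Q/336 = 480/336 = 480*(1/336) = 10/7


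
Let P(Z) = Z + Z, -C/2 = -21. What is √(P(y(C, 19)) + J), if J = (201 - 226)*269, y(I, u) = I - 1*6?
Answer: I*√6653 ≈ 81.566*I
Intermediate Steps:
C = 42 (C = -2*(-21) = 42)
y(I, u) = -6 + I (y(I, u) = I - 6 = -6 + I)
P(Z) = 2*Z
J = -6725 (J = -25*269 = -6725)
√(P(y(C, 19)) + J) = √(2*(-6 + 42) - 6725) = √(2*36 - 6725) = √(72 - 6725) = √(-6653) = I*√6653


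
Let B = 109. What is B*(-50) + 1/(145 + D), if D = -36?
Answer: -594049/109 ≈ -5450.0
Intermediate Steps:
B*(-50) + 1/(145 + D) = 109*(-50) + 1/(145 - 36) = -5450 + 1/109 = -594049/109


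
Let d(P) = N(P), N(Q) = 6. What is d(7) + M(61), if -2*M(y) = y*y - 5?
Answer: -1852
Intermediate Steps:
M(y) = 5/2 - y²/2 (M(y) = -(y*y - 5)/2 = -(y² - 5)/2 = -(-5 + y²)/2 = 5/2 - y²/2)
d(P) = 6
d(7) + M(61) = 6 + (5/2 - ½*61²) = 6 + (5/2 - ½*3721) = 6 + (5/2 - 3721/2) = 6 - 1858 = -1852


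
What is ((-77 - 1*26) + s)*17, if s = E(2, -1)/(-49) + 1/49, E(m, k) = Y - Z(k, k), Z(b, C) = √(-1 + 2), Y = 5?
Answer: -85850/49 ≈ -1752.0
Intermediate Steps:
Z(b, C) = 1 (Z(b, C) = √1 = 1)
E(m, k) = 4 (E(m, k) = 5 - 1*1 = 5 - 1 = 4)
s = -3/49 (s = 4/(-49) + 1/49 = 4*(-1/49) + 1*(1/49) = -4/49 + 1/49 = -3/49 ≈ -0.061224)
((-77 - 1*26) + s)*17 = ((-77 - 1*26) - 3/49)*17 = ((-77 - 26) - 3/49)*17 = (-103 - 3/49)*17 = -5050/49*17 = -85850/49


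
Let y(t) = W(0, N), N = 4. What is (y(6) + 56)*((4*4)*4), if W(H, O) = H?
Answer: 3584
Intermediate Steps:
y(t) = 0
(y(6) + 56)*((4*4)*4) = (0 + 56)*((4*4)*4) = 56*(16*4) = 56*64 = 3584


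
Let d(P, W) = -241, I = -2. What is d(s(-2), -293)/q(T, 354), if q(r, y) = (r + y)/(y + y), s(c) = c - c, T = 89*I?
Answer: -42657/44 ≈ -969.48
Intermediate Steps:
T = -178 (T = 89*(-2) = -178)
s(c) = 0
q(r, y) = (r + y)/(2*y) (q(r, y) = (r + y)/((2*y)) = (r + y)*(1/(2*y)) = (r + y)/(2*y))
d(s(-2), -293)/q(T, 354) = -241*708/(-178 + 354) = -241/((½)*(1/354)*176) = -241/44/177 = -241*177/44 = -42657/44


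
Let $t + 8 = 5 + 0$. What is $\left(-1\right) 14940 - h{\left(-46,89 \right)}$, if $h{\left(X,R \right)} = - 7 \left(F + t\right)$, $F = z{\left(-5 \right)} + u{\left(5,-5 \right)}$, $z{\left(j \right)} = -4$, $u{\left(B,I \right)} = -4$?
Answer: $-15017$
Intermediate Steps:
$F = -8$ ($F = -4 - 4 = -8$)
$t = -3$ ($t = -8 + \left(5 + 0\right) = -8 + 5 = -3$)
$h{\left(X,R \right)} = 77$ ($h{\left(X,R \right)} = - 7 \left(-8 - 3\right) = \left(-7\right) \left(-11\right) = 77$)
$\left(-1\right) 14940 - h{\left(-46,89 \right)} = \left(-1\right) 14940 - 77 = -14940 - 77 = -15017$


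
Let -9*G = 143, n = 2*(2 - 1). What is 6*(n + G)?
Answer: -250/3 ≈ -83.333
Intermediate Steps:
n = 2 (n = 2*1 = 2)
G = -143/9 (G = -⅑*143 = -143/9 ≈ -15.889)
6*(n + G) = 6*(2 - 143/9) = 6*(-125/9) = -250/3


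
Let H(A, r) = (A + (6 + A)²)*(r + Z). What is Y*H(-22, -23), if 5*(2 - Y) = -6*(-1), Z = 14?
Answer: -8424/5 ≈ -1684.8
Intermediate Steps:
H(A, r) = (14 + r)*(A + (6 + A)²) (H(A, r) = (A + (6 + A)²)*(r + 14) = (A + (6 + A)²)*(14 + r) = (14 + r)*(A + (6 + A)²))
Y = ⅘ (Y = 2 - (-6)*(-1)/5 = 2 - ⅕*6 = 2 - 6/5 = ⅘ ≈ 0.80000)
Y*H(-22, -23) = 4*(14*(-22) + 14*(6 - 22)² - 22*(-23) - 23*(6 - 22)²)/5 = 4*(-308 + 14*(-16)² + 506 - 23*(-16)²)/5 = 4*(-308 + 14*256 + 506 - 23*256)/5 = 4*(-308 + 3584 + 506 - 5888)/5 = (⅘)*(-2106) = -8424/5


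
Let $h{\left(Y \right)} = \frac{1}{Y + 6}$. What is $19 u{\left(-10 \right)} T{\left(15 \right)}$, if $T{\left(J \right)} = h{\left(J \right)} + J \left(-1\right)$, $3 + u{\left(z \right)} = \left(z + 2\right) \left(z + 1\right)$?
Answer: $- \frac{137218}{7} \approx -19603.0$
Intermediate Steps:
$u{\left(z \right)} = -3 + \left(1 + z\right) \left(2 + z\right)$ ($u{\left(z \right)} = -3 + \left(z + 2\right) \left(z + 1\right) = -3 + \left(2 + z\right) \left(1 + z\right) = -3 + \left(1 + z\right) \left(2 + z\right)$)
$h{\left(Y \right)} = \frac{1}{6 + Y}$
$T{\left(J \right)} = \frac{1}{6 + J} - J$ ($T{\left(J \right)} = \frac{1}{6 + J} + J \left(-1\right) = \frac{1}{6 + J} - J$)
$19 u{\left(-10 \right)} T{\left(15 \right)} = 19 \left(-1 + \left(-10\right)^{2} + 3 \left(-10\right)\right) \frac{1 - 15 \left(6 + 15\right)}{6 + 15} = 19 \left(-1 + 100 - 30\right) \frac{1 - 15 \cdot 21}{21} = 19 \cdot 69 \frac{1 - 315}{21} = 1311 \cdot \frac{1}{21} \left(-314\right) = 1311 \left(- \frac{314}{21}\right) = - \frac{137218}{7}$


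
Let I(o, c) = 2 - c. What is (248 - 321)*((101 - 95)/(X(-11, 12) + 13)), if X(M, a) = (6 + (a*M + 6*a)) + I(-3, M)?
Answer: 219/14 ≈ 15.643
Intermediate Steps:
X(M, a) = 8 - M + 6*a + M*a (X(M, a) = (6 + (a*M + 6*a)) + (2 - M) = (6 + (M*a + 6*a)) + (2 - M) = (6 + (6*a + M*a)) + (2 - M) = (6 + 6*a + M*a) + (2 - M) = 8 - M + 6*a + M*a)
(248 - 321)*((101 - 95)/(X(-11, 12) + 13)) = (248 - 321)*((101 - 95)/((8 - 1*(-11) + 6*12 - 11*12) + 13)) = -438/((8 + 11 + 72 - 132) + 13) = -438/(-41 + 13) = -438/(-28) = -438*(-1)/28 = -73*(-3/14) = 219/14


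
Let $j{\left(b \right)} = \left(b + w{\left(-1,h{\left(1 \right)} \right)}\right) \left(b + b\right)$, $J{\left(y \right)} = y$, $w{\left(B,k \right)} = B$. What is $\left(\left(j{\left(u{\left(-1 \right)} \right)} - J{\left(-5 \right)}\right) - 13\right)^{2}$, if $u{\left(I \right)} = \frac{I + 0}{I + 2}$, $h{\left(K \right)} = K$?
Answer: $16$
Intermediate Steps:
$u{\left(I \right)} = \frac{I}{2 + I}$
$j{\left(b \right)} = 2 b \left(-1 + b\right)$ ($j{\left(b \right)} = \left(b - 1\right) \left(b + b\right) = \left(-1 + b\right) 2 b = 2 b \left(-1 + b\right)$)
$\left(\left(j{\left(u{\left(-1 \right)} \right)} - J{\left(-5 \right)}\right) - 13\right)^{2} = \left(\left(2 \left(- \frac{1}{2 - 1}\right) \left(-1 - \frac{1}{2 - 1}\right) - -5\right) - 13\right)^{2} = \left(\left(2 \left(- 1^{-1}\right) \left(-1 - 1^{-1}\right) + 5\right) - 13\right)^{2} = \left(\left(2 \left(\left(-1\right) 1\right) \left(-1 - 1\right) + 5\right) - 13\right)^{2} = \left(\left(2 \left(-1\right) \left(-1 - 1\right) + 5\right) - 13\right)^{2} = \left(\left(2 \left(-1\right) \left(-2\right) + 5\right) - 13\right)^{2} = \left(\left(4 + 5\right) - 13\right)^{2} = \left(9 - 13\right)^{2} = \left(-4\right)^{2} = 16$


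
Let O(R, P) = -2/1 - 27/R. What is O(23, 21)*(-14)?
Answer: 1022/23 ≈ 44.435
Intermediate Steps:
O(R, P) = -2 - 27/R (O(R, P) = -2*1 - 27/R = -2 - 27/R)
O(23, 21)*(-14) = (-2 - 27/23)*(-14) = -73/23*(-14) = 1022/23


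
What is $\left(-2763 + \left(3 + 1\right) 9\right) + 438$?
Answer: $-2289$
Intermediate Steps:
$\left(-2763 + \left(3 + 1\right) 9\right) + 438 = \left(-2763 + 4 \cdot 9\right) + 438 = \left(-2763 + 36\right) + 438 = -2727 + 438 = -2289$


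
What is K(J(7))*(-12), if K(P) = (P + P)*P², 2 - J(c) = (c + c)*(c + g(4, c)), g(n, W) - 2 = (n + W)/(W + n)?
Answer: 63073728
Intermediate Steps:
g(n, W) = 3 (g(n, W) = 2 + (n + W)/(W + n) = 2 + (W + n)/(W + n) = 2 + 1 = 3)
J(c) = 2 - 2*c*(3 + c) (J(c) = 2 - (c + c)*(c + 3) = 2 - 2*c*(3 + c))
K(P) = 2*P³ (K(P) = (2*P)*P² = 2*P³)
K(J(7))*(-12) = (2*(2 - 6*7 - 2*7²)³)*(-12) = (2*(2 - 42 - 2*49)³)*(-12) = (2*(2 - 42 - 98)³)*(-12) = (2*(-138)³)*(-12) = (2*(-2628072))*(-12) = -5256144*(-12) = 63073728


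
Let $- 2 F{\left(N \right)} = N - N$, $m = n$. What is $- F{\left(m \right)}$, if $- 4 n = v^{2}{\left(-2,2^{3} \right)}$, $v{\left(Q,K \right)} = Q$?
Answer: $0$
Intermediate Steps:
$n = -1$ ($n = - \frac{\left(-2\right)^{2}}{4} = \left(- \frac{1}{4}\right) 4 = -1$)
$m = -1$
$F{\left(N \right)} = 0$ ($F{\left(N \right)} = - \frac{N - N}{2} = \left(- \frac{1}{2}\right) 0 = 0$)
$- F{\left(m \right)} = \left(-1\right) 0 = 0$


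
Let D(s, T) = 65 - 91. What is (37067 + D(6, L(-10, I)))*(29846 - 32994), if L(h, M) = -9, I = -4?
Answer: -116605068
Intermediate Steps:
D(s, T) = -26
(37067 + D(6, L(-10, I)))*(29846 - 32994) = (37067 - 26)*(29846 - 32994) = 37041*(-3148) = -116605068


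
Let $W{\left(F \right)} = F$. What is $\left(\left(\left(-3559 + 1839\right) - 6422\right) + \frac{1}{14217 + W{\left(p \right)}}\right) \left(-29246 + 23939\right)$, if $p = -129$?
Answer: $\frac{202912251655}{4696} \approx 4.321 \cdot 10^{7}$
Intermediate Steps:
$\left(\left(\left(-3559 + 1839\right) - 6422\right) + \frac{1}{14217 + W{\left(p \right)}}\right) \left(-29246 + 23939\right) = \left(\left(\left(-3559 + 1839\right) - 6422\right) + \frac{1}{14217 - 129}\right) \left(-29246 + 23939\right) = \left(\left(-1720 - 6422\right) + \frac{1}{14088}\right) \left(-5307\right) = \left(-8142 + \frac{1}{14088}\right) \left(-5307\right) = \left(- \frac{114704495}{14088}\right) \left(-5307\right) = \frac{202912251655}{4696}$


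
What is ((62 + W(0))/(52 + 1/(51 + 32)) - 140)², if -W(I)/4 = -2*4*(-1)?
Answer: 40252396900/2070721 ≈ 19439.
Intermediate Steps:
W(I) = -32 (W(I) = -4*(-2*4)*(-1) = -(-32)*(-1) = -4*8 = -32)
((62 + W(0))/(52 + 1/(51 + 32)) - 140)² = ((62 - 32)/(52 + 1/(51 + 32)) - 140)² = (30/(52 + 1/83) - 140)² = (30/(4317/83) - 140)² = (30*(83/4317) - 140)² = (830/1439 - 140)² = (-200630/1439)² = 40252396900/2070721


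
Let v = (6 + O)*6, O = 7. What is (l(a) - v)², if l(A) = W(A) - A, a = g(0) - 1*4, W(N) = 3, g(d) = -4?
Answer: 4489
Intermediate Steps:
v = 78 (v = (6 + 7)*6 = 13*6 = 78)
a = -8 (a = -4 - 1*4 = -4 - 4 = -8)
l(A) = 3 - A
(l(a) - v)² = ((3 - 1*(-8)) - 1*78)² = ((3 + 8) - 78)² = (11 - 78)² = (-67)² = 4489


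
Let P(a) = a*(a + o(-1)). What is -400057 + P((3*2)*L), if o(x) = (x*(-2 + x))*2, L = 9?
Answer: -396817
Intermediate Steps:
o(x) = 2*x*(-2 + x)
P(a) = a*(6 + a) (P(a) = a*(a + 2*(-1)*(-2 - 1)) = a*(a + 2*(-1)*(-3)) = a*(a + 6) = a*(6 + a))
-400057 + P((3*2)*L) = -400057 + ((3*2)*9)*(6 + (3*2)*9) = -400057 + (6*9)*(6 + 6*9) = -400057 + 54*(6 + 54) = -400057 + 54*60 = -400057 + 3240 = -396817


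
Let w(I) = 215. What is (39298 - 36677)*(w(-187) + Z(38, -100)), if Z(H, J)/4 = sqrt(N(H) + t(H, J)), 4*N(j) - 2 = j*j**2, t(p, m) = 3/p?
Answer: 563515 + 10484*sqrt(4952407)/19 ≈ 1.7915e+6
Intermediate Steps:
N(j) = 1/2 + j**3/4 (N(j) = 1/2 + (j*j**2)/4 = 1/2 + j**3/4)
Z(H, J) = 4*sqrt(1/2 + 3/H + H**3/4) (Z(H, J) = 4*sqrt((1/2 + H**3/4) + 3/H) = 4*sqrt(1/2 + 3/H + H**3/4))
(39298 - 36677)*(w(-187) + Z(38, -100)) = (39298 - 36677)*(215 + 2*sqrt(2 + 38**3 + 12/38)) = 2621*(215 + 2*sqrt(2 + 54872 + 12*(1/38))) = 2621*(215 + 2*sqrt(2 + 54872 + 6/19)) = 2621*(215 + 2*sqrt(1042612/19)) = 2621*(215 + 2*(2*sqrt(4952407)/19)) = 2621*(215 + 4*sqrt(4952407)/19) = 563515 + 10484*sqrt(4952407)/19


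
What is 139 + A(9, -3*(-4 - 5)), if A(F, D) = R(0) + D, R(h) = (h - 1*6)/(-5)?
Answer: 836/5 ≈ 167.20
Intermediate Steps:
R(h) = 6/5 - h/5 (R(h) = (h - 6)*(-1/5) = (-6 + h)*(-1/5) = 6/5 - h/5)
A(F, D) = 6/5 + D (A(F, D) = (6/5 - 1/5*0) + D = (6/5 + 0) + D = 6/5 + D)
139 + A(9, -3*(-4 - 5)) = 139 + (6/5 - 3*(-4 - 5)) = 139 + (6/5 - 3*(-9)) = 139 + (6/5 + 27) = 139 + 141/5 = 836/5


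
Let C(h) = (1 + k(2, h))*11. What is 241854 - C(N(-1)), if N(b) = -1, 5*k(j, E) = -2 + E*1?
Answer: 1209248/5 ≈ 2.4185e+5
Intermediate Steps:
k(j, E) = -2/5 + E/5 (k(j, E) = (-2 + E*1)/5 = (-2 + E)/5 = -2/5 + E/5)
C(h) = 33/5 + 11*h/5 (C(h) = (1 + (-2/5 + h/5))*11 = (3/5 + h/5)*11 = 33/5 + 11*h/5)
241854 - C(N(-1)) = 241854 - (33/5 + (11/5)*(-1)) = 241854 - (33/5 - 11/5) = 241854 - 1*22/5 = 241854 - 22/5 = 1209248/5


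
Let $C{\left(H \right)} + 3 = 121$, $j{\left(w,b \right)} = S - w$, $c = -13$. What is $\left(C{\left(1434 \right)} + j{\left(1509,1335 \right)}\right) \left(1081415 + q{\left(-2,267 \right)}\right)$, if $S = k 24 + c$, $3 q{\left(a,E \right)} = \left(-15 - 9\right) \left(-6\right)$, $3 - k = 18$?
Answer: $-1907700732$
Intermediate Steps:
$k = -15$ ($k = 3 - 18 = -15$)
$q{\left(a,E \right)} = 48$ ($q{\left(a,E \right)} = \frac{\left(-15 - 9\right) \left(-6\right)}{3} = \frac{\left(-24\right) \left(-6\right)}{3} = \frac{1}{3} \cdot 144 = 48$)
$S = -373$ ($S = \left(-15\right) 24 - 13 = -360 - 13 = -373$)
$j{\left(w,b \right)} = -373 - w$
$C{\left(H \right)} = 118$ ($C{\left(H \right)} = -3 + 121 = 118$)
$\left(C{\left(1434 \right)} + j{\left(1509,1335 \right)}\right) \left(1081415 + q{\left(-2,267 \right)}\right) = \left(118 - 1882\right) \left(1081415 + 48\right) = \left(118 - 1882\right) 1081463 = \left(-1764\right) 1081463 = -1907700732$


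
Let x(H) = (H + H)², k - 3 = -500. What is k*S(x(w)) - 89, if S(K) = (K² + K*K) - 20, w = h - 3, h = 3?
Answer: 9851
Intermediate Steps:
k = -497 (k = 3 - 500 = -497)
w = 0 (w = 3 - 3 = 0)
x(H) = 4*H² (x(H) = (2*H)² = 4*H²)
S(K) = -20 + 2*K² (S(K) = (K² + K²) - 20 = 2*K² - 20 = -20 + 2*K²)
k*S(x(w)) - 89 = -497*(-20 + 2*(4*0²)²) - 89 = -497*(-20 + 2*(4*0)²) - 89 = -497*(-20 + 2*0²) - 89 = -497*(-20 + 2*0) - 89 = -497*(-20 + 0) - 89 = -497*(-20) - 89 = 9940 - 89 = 9851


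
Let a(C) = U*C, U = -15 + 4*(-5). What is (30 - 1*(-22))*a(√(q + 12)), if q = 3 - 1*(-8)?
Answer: -1820*√23 ≈ -8728.4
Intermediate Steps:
q = 11 (q = 3 + 8 = 11)
U = -35 (U = -15 - 20 = -35)
a(C) = -35*C
(30 - 1*(-22))*a(√(q + 12)) = (30 - 1*(-22))*(-35*√(11 + 12)) = (30 + 22)*(-35*√23) = 52*(-35*√23) = -1820*√23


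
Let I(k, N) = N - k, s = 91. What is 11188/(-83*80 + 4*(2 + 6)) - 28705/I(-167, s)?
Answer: -24071143/213108 ≈ -112.95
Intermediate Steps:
11188/(-83*80 + 4*(2 + 6)) - 28705/I(-167, s) = 11188/(-83*80 + 4*(2 + 6)) - 28705/(91 - 1*(-167)) = 11188/(-6640 + 4*8) - 28705/(91 + 167) = 11188/(-6640 + 32) - 28705/258 = 11188/(-6608) - 28705*1/258 = 11188*(-1/6608) - 28705/258 = -2797/1652 - 28705/258 = -24071143/213108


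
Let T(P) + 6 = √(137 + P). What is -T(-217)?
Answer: 6 - 4*I*√5 ≈ 6.0 - 8.9443*I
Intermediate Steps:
T(P) = -6 + √(137 + P)
-T(-217) = -(-6 + √(137 - 217)) = -(-6 + √(-80)) = -(-6 + 4*I*√5) = 6 - 4*I*√5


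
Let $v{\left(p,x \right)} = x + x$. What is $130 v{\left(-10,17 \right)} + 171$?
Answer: $4591$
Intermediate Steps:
$v{\left(p,x \right)} = 2 x$
$130 v{\left(-10,17 \right)} + 171 = 130 \cdot 2 \cdot 17 + 171 = 130 \cdot 34 + 171 = 4420 + 171 = 4591$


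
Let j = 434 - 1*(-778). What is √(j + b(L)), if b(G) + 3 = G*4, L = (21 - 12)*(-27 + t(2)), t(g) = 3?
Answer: √345 ≈ 18.574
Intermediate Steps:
L = -216 (L = (21 - 12)*(-27 + 3) = 9*(-24) = -216)
b(G) = -3 + 4*G (b(G) = -3 + G*4 = -3 + 4*G)
j = 1212 (j = 434 + 778 = 1212)
√(j + b(L)) = √(1212 + (-3 + 4*(-216))) = √(1212 + (-3 - 864)) = √(1212 - 867) = √345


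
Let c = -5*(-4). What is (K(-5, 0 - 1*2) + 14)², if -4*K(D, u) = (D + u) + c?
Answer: 1849/16 ≈ 115.56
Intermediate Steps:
c = 20
K(D, u) = -5 - D/4 - u/4 (K(D, u) = -((D + u) + 20)/4 = -(20 + D + u)/4 = -5 - D/4 - u/4)
(K(-5, 0 - 1*2) + 14)² = ((-5 - ¼*(-5) - (0 - 1*2)/4) + 14)² = ((-5 + 5/4 - (0 - 2)/4) + 14)² = ((-5 + 5/4 - ¼*(-2)) + 14)² = ((-5 + 5/4 + ½) + 14)² = (-13/4 + 14)² = (43/4)² = 1849/16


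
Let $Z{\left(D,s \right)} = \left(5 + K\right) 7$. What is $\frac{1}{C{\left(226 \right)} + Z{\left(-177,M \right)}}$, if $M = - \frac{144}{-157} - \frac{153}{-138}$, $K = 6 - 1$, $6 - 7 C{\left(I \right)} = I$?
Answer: $\frac{7}{270} \approx 0.025926$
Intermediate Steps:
$C{\left(I \right)} = \frac{6}{7} - \frac{I}{7}$
$K = 5$ ($K = 6 - 1 = 5$)
$M = \frac{14631}{7222}$ ($M = \left(-144\right) \left(- \frac{1}{157}\right) - - \frac{51}{46} = \frac{144}{157} + \frac{51}{46} = \frac{14631}{7222} \approx 2.0259$)
$Z{\left(D,s \right)} = 70$ ($Z{\left(D,s \right)} = \left(5 + 5\right) 7 = 10 \cdot 7 = 70$)
$\frac{1}{C{\left(226 \right)} + Z{\left(-177,M \right)}} = \frac{1}{\left(\frac{6}{7} - \frac{226}{7}\right) + 70} = \frac{1}{- \frac{220}{7} + 70} = \frac{1}{\frac{270}{7}} = \frac{7}{270}$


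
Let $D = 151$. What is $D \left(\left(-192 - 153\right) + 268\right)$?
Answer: $-11627$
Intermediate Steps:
$D \left(\left(-192 - 153\right) + 268\right) = 151 \left(\left(-192 - 153\right) + 268\right) = 151 \left(-345 + 268\right) = 151 \left(-77\right) = -11627$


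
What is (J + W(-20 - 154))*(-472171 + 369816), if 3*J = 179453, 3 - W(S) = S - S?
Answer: -18368833010/3 ≈ -6.1229e+9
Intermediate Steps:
W(S) = 3 (W(S) = 3 - (S - S) = 3 - 1*0 = 3 + 0 = 3)
J = 179453/3 (J = (1/3)*179453 = 179453/3 ≈ 59818.)
(J + W(-20 - 154))*(-472171 + 369816) = (179453/3 + 3)*(-472171 + 369816) = (179462/3)*(-102355) = -18368833010/3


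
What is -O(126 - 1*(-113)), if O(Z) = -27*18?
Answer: 486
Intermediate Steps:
O(Z) = -486
-O(126 - 1*(-113)) = -1*(-486) = 486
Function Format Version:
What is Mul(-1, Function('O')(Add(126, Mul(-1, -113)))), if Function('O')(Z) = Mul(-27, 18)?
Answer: 486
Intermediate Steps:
Function('O')(Z) = -486
Mul(-1, Function('O')(Add(126, Mul(-1, -113)))) = Mul(-1, -486) = 486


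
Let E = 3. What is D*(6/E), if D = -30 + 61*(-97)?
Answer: -11894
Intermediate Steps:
D = -5947 (D = -30 - 5917 = -5947)
D*(6/E) = -35682/3 = -5947*2 = -11894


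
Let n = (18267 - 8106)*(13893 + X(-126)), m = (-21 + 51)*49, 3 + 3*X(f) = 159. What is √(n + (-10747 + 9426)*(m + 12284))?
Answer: √123526111 ≈ 11114.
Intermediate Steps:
X(f) = 52 (X(f) = -1 + (⅓)*159 = -1 + 53 = 52)
m = 1470 (m = 30*49 = 1470)
n = 141695145 (n = (18267 - 8106)*(13893 + 52) = 10161*13945 = 141695145)
√(n + (-10747 + 9426)*(m + 12284)) = √(141695145 + (-10747 + 9426)*(1470 + 12284)) = √(141695145 - 1321*13754) = √(141695145 - 18169034) = √123526111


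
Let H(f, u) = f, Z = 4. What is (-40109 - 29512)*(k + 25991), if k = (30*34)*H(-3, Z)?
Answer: -1596479151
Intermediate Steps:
k = -3060 (k = (30*34)*(-3) = 1020*(-3) = -3060)
(-40109 - 29512)*(k + 25991) = (-40109 - 29512)*(-3060 + 25991) = -69621*22931 = -1596479151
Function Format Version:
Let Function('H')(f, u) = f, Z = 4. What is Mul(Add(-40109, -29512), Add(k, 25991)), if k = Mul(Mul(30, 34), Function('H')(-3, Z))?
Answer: -1596479151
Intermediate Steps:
k = -3060 (k = Mul(Mul(30, 34), -3) = Mul(1020, -3) = -3060)
Mul(Add(-40109, -29512), Add(k, 25991)) = Mul(Add(-40109, -29512), Add(-3060, 25991)) = Mul(-69621, 22931) = -1596479151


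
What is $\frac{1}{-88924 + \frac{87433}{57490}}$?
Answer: $- \frac{57490}{5112153327} \approx -1.1246 \cdot 10^{-5}$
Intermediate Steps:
$\frac{1}{-88924 + \frac{87433}{57490}} = \frac{1}{- \frac{5112153327}{57490}} = - \frac{57490}{5112153327}$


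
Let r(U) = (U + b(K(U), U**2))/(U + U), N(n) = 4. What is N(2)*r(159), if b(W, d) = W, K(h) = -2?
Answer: 314/159 ≈ 1.9748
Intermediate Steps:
r(U) = (-2 + U)/(2*U) (r(U) = (U - 2)/(U + U) = (-2 + U)/((2*U)) = (-2 + U)*(1/(2*U)) = (-2 + U)/(2*U))
N(2)*r(159) = 4*((1/2)*(-2 + 159)/159) = 4*((1/2)*(1/159)*157) = 4*(157/318) = 314/159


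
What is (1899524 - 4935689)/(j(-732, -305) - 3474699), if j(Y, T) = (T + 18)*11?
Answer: 3036165/3477856 ≈ 0.87300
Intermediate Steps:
j(Y, T) = 198 + 11*T (j(Y, T) = (18 + T)*11 = 198 + 11*T)
(1899524 - 4935689)/(j(-732, -305) - 3474699) = (1899524 - 4935689)/((198 + 11*(-305)) - 3474699) = -3036165/((198 - 3355) - 3474699) = -3036165/(-3157 - 3474699) = -3036165/(-3477856) = -3036165*(-1/3477856) = 3036165/3477856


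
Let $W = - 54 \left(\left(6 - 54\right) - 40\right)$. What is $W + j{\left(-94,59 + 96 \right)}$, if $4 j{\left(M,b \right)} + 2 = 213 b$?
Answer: $\frac{52021}{4} \approx 13005.0$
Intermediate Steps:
$W = 4752$ ($W = - 54 \left(\left(6 - 54\right) - 40\right) = - 54 \left(-48 - 40\right) = \left(-54\right) \left(-88\right) = 4752$)
$j{\left(M,b \right)} = - \frac{1}{2} + \frac{213 b}{4}$
$W + j{\left(-94,59 + 96 \right)} = 4752 - \left(\frac{1}{2} - \frac{213 \left(59 + 96\right)}{4}\right) = 4752 + \left(- \frac{1}{2} + \frac{213}{4} \cdot 155\right) = 4752 + \left(- \frac{1}{2} + \frac{33015}{4}\right) = 4752 + \frac{33013}{4} = \frac{52021}{4}$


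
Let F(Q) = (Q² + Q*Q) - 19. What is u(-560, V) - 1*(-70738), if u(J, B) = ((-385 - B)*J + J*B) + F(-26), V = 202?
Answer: 287671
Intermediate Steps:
F(Q) = -19 + 2*Q² (F(Q) = (Q² + Q²) - 19 = 2*Q² - 19 = -19 + 2*Q²)
u(J, B) = 1333 + B*J + J*(-385 - B) (u(J, B) = ((-385 - B)*J + J*B) + (-19 + 2*(-26)²) = (J*(-385 - B) + B*J) + (-19 + 2*676) = (B*J + J*(-385 - B)) + (-19 + 1352) = (B*J + J*(-385 - B)) + 1333 = 1333 + B*J + J*(-385 - B))
u(-560, V) - 1*(-70738) = (1333 - 385*(-560)) - 1*(-70738) = (1333 + 215600) + 70738 = 216933 + 70738 = 287671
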